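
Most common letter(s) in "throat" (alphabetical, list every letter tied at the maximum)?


Word: "throat"
Letter counts:
  'a': 1
  'h': 1
  'o': 1
  'r': 1
  't': 2
Maximum count = 2
Most frequent = 't' (2 times each)


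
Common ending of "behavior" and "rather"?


Word 1: "behavior"
Word 2: "rather"
Comparing from end:
  Pos -1: 'r' == 'r'
  Pos -2: 'o' != 'e' (stop)
LCS = "r" (length 1)


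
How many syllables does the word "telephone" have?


Word: "telephone"
Syllable breakdown: tel | e | phone
Counting: 3 parts
= 3 syllables


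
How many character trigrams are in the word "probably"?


Word: "probably" (length 8)
Number of 3-grams = length - 3 + 1 = 8 - 3 + 1
= 6


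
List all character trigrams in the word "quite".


Word: "quite" (length 5)
Number of trigrams = 5 - 3 + 1 = 3
  Position 0: "qui"
  Position 1: "uit"
  Position 2: "ite"
Trigrams = "qui", "uit", "ite"


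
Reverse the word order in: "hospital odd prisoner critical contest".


Original: "hospital odd prisoner critical contest"
Words (1..n): hospital | odd | prisoner | critical | contest
Reversed (n..1): contest | critical | prisoner | odd | hospital
Result = "contest critical prisoner odd hospital"


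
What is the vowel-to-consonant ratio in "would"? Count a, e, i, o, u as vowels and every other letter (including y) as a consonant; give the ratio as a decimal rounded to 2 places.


Word: "would"
Vowels (a,e,i,o,u): 2
Consonants: 3
Ratio = 2/3
= 0.67


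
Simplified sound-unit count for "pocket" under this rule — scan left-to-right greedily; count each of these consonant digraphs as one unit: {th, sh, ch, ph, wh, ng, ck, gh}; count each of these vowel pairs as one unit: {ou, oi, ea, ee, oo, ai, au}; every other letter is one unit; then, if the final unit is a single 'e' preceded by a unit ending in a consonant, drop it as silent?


Word: "pocket" (6 letters)
Left-to-right scan:
  [1] 'p' (letter)
  [2] 'o' (letter)
  [3] 'ck' (digraph)
  [4] 'e' (letter)
  [5] 't' (letter)
Units from scan: 5
Sound units = 5 units


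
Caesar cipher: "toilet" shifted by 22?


Word: "toilet"
Shift: 22
Each letter → (letter + shift) mod 26:
  't' (19) + 22 = 15 → 'p'
  'o' (14) + 22 = 10 → 'k'
  'i' (8) + 22 = 4 → 'e'
  'l' (11) + 22 = 7 → 'h'
  'e' (4) + 22 = 0 → 'a'
  't' (19) + 22 = 15 → 'p'
Result = "pkehap"


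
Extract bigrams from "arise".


Word: "arise" (length 5)
Number of bigrams = 5 - 2 + 1 = 4
  Position 0: "ar"
  Position 1: "ri"
  Position 2: "is"
  Position 3: "se"
Bigrams = "ar", "ri", "is", "se"


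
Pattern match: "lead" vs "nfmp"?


Pattern of "lead": [0, 1, 2, 3]
Pattern of "nfmp": [0, 1, 2, 3]
Patterns match
Same pattern = Yes


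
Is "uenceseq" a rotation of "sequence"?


Word: "sequence", Candidate: "uenceseq"
Method: check if candidate is substring of word+word
"sequencesequence" contains "uenceseq"? Yes
Is rotation = Yes


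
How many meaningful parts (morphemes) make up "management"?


Word: "management"
Morphemes: manage + -ment
Each morpheme carries meaning
= 2 morphemes


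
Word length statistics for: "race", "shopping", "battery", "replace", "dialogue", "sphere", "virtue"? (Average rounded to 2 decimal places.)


Lengths: "race"=4, "shopping"=8, "battery"=7, "replace"=7, "dialogue"=8, "sphere"=6, "virtue"=6
Sum = 46, Count = 7
Average = 46/7 = 6.57
= avg=6.57, min=4, max=8


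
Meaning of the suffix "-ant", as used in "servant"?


Suffix: -ant
Example: servant (serve + -ant, with a spelling change)
Meaning = one who / that which


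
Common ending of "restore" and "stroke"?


Word 1: "restore"
Word 2: "stroke"
Comparing from end:
  Pos -1: 'e' == 'e'
  Pos -2: 'r' != 'k' (stop)
LCS = "e" (length 1)


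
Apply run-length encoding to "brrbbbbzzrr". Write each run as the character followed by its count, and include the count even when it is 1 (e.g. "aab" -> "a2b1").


String: "brrbbbbzzrr"
Scanning for consecutive runs:
  'b' x 1
  'r' x 2
  'b' x 4
  'z' x 2
  'r' x 2
RLE = "b1r2b4z2r2"


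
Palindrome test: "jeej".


Word: "jeej"
Reversed: "jeej"
Forward == Backward? jeej == jeej
Palindrome = Yes


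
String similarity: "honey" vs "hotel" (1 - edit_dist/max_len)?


Word 1: "honey" (length 5)
Word 2: "hotel" (length 5)
One optimal edit sequence:
  1. keep 'h'
  2. keep 'o'
  3. substitute 'n' -> 't'  (+1)
  4. keep 'e'
  5. substitute 'y' -> 'l'  (+1)
Edit distance = 2
Max length = max(5, 5) = 5
Similarity = 1 - 2/5
= 0.6000


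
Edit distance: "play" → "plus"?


Word 1: "play" (length 4)
Word 2: "plus" (length 4)
One optimal edit sequence (insert/delete/substitute each cost 1):
  1. keep 'p'
  2. keep 'l'
  3. substitute 'a' -> 'u'  (+1)
  4. substitute 'y' -> 's'  (+1)
Total edit operations: 2
Edit distance = 2


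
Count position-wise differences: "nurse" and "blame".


Comparing character by character (same length = 5):
  Pos 0: 'n' vs 'b' !=
  Pos 1: 'u' vs 'l' !=
  Pos 2: 'r' vs 'a' !=
  Pos 3: 's' vs 'm' !=
  Pos 4: 'e' vs 'e' =
Hamming distance = 4


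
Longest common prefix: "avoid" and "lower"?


Word 1: "avoid"
Word 2: "lower"
Comparing from start:
  Pos 0: 'a' != 'l' (stop)
LCP = "" (length 0)


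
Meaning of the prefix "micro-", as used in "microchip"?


Prefix: micro-
Example: microchip = micro- + chip
Meaning = small


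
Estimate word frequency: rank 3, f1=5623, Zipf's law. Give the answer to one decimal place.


Zipf's law: f(r) = f(1) / r
f(1) = 5623
f(3) = 5623 / 3
= 1874.3 occurrences


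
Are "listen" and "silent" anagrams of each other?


Word 1: "listen" → sorted: eilnst
Word 2: "silent" → sorted: eilnst
Same letters? eilnst == eilnst
Anagram = Yes


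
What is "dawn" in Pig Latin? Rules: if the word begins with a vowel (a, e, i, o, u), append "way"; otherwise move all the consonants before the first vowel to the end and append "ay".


Word: "dawn"
Starts with consonant(s) → move to end, add 'ay'
Consonant cluster: "d"
Pig Latin = "awnday"


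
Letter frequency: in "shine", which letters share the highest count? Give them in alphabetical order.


Word: "shine"
Letter counts:
  'e': 1
  'h': 1
  'i': 1
  'n': 1
  's': 1
Maximum count = 1
Most frequent = 'e', 'h', 'i', 'n', 's' (1 time each)


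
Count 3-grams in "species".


Word: "species" (length 7)
Number of 3-grams = length - 3 + 1 = 7 - 3 + 1
= 5


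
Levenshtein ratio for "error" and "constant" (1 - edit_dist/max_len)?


Word 1: "error" (length 5)
Word 2: "constant" (length 8)
One optimal edit sequence:
  1. insert 'c'  (+1)
  2. insert 'o'  (+1)
  3. insert 'n'  (+1)
  4. substitute 'e' -> 's'  (+1)
  5. substitute 'r' -> 't'  (+1)
  6. substitute 'r' -> 'a'  (+1)
  7. substitute 'o' -> 'n'  (+1)
  8. substitute 'r' -> 't'  (+1)
Edit distance = 8
Max length = max(5, 8) = 8
Similarity = 1 - 8/8
= 0.0000


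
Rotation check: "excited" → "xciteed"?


Word: "excited", Candidate: "xciteed"
Method: check if candidate is substring of word+word
"excitedexcited" contains "xciteed"? No
Is rotation = No


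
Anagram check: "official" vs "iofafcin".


Word 1: "official" → sorted: acffiilo
Word 2: "iofafcin" → sorted: acffiino
Same letters? acffiilo != acffiino
Anagram = No


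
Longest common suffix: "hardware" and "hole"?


Word 1: "hardware"
Word 2: "hole"
Comparing from end:
  Pos -1: 'e' == 'e'
  Pos -2: 'r' != 'l' (stop)
LCS = "e" (length 1)


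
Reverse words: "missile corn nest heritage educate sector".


Original: "missile corn nest heritage educate sector"
Words (1..n): missile | corn | nest | heritage | educate | sector
Reversed (n..1): sector | educate | heritage | nest | corn | missile
Result = "sector educate heritage nest corn missile"


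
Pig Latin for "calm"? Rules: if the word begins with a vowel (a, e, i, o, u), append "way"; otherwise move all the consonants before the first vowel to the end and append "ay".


Word: "calm"
Starts with consonant(s) → move to end, add 'ay'
Consonant cluster: "c"
Pig Latin = "almcay"


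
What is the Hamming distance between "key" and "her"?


Comparing character by character (same length = 3):
  Pos 0: 'k' vs 'h' !=
  Pos 1: 'e' vs 'e' =
  Pos 2: 'y' vs 'r' !=
Hamming distance = 2


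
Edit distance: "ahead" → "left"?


Word 1: "ahead" (length 5)
Word 2: "left" (length 4)
One optimal edit sequence (insert/delete/substitute each cost 1):
  1. delete 'a'  (+1)
  2. substitute 'h' -> 'l'  (+1)
  3. keep 'e'
  4. substitute 'a' -> 'f'  (+1)
  5. substitute 'd' -> 't'  (+1)
Total edit operations: 4
Edit distance = 4


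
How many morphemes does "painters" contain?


Word: "painters"
Morphemes: paint / -er / -s
Each morpheme carries meaning
= 3 morphemes


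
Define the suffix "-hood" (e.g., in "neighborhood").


Suffix: -hood
As in: neighborhood -> neighbor + -hood
Meaning = state / condition


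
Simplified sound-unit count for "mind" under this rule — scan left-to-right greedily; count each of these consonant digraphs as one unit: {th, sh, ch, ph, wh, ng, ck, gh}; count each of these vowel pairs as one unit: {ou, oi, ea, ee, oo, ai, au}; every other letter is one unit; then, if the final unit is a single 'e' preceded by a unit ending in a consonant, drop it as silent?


Word: "mind" (4 letters)
Left-to-right scan:
  [1] 'm' (letter)
  [2] 'i' (letter)
  [3] 'n' (letter)
  [4] 'd' (letter)
Units from scan: 4
Sound units = 4 units


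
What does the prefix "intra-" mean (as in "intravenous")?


Prefix: intra-
Example: intravenous (intra- + venous)
Meaning = within


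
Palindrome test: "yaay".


Word: "yaay"
Reversed: "yaay"
Forward == Backward? yaay == yaay
Palindrome = Yes


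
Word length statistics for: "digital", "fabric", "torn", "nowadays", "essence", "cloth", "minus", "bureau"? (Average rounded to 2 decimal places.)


Lengths: "digital"=7, "fabric"=6, "torn"=4, "nowadays"=8, "essence"=7, "cloth"=5, "minus"=5, "bureau"=6
Sum = 48, Count = 8
Average = 48/8 = 6.00
= avg=6.00, min=4, max=8


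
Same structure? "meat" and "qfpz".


Pattern of "meat": [0, 1, 2, 3]
Pattern of "qfpz": [0, 1, 2, 3]
Patterns match
Same pattern = Yes


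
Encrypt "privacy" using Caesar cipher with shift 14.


Word: "privacy"
Shift: 14
Each letter → (letter + shift) mod 26:
  'p' (15) + 14 = 3 → 'd'
  'r' (17) + 14 = 5 → 'f'
  'i' (8) + 14 = 22 → 'w'
  'v' (21) + 14 = 9 → 'j'
  'a' (0) + 14 = 14 → 'o'
  'c' (2) + 14 = 16 → 'q'
  'y' (24) + 14 = 12 → 'm'
Result = "dfwjoqm"


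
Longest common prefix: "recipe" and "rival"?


Word 1: "recipe"
Word 2: "rival"
Comparing from start:
  Pos 0: 'r' == 'r'
  Pos 1: 'e' != 'i' (stop)
LCP = "r" (length 1)


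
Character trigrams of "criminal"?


Word: "criminal" (length 8)
Number of trigrams = 8 - 3 + 1 = 6
  Position 0: "cri"
  Position 1: "rim"
  Position 2: "imi"
  Position 3: "min"
  Position 4: "ina"
  Position 5: "nal"
Trigrams = "cri", "rim", "imi", "min", "ina", "nal"


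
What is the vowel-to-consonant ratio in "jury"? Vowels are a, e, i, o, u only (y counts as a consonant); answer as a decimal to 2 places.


Word: "jury"
Vowels (a,e,i,o,u): 1
Consonants: 3
Ratio = 1/3
= 0.33


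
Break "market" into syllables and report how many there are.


Word: "market"
Syllable breakdown: mar-ket
Counting: 2 parts
= 2 syllables


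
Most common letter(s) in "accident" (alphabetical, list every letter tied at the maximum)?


Word: "accident"
Letter counts:
  'a': 1
  'c': 2
  'd': 1
  'e': 1
  'i': 1
  'n': 1
  't': 1
Maximum count = 2
Most frequent = 'c' (2 times each)


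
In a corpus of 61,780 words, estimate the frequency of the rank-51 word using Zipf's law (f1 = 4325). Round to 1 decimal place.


Zipf's law: f(r) = f(1) / r
f(1) = 4325
f(51) = 4325 / 51
= 84.8 occurrences


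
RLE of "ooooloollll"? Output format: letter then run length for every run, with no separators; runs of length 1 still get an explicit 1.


String: "ooooloollll"
Scanning for consecutive runs:
  'o' x 4
  'l' x 1
  'o' x 2
  'l' x 4
RLE = "o4l1o2l4"


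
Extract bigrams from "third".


Word: "third" (length 5)
Number of bigrams = 5 - 2 + 1 = 4
  Position 0: "th"
  Position 1: "hi"
  Position 2: "ir"
  Position 3: "rd"
Bigrams = "th", "hi", "ir", "rd"


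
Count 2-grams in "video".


Word: "video" (length 5)
Number of 2-grams = length - 2 + 1 = 5 - 2 + 1
= 4


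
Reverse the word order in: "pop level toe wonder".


Original: "pop level toe wonder"
Words (1..n): pop | level | toe | wonder
Reversed (n..1): wonder | toe | level | pop
Result = "wonder toe level pop"


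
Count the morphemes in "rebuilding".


Word: "rebuilding"
Morphemes: re- / build / -ing
Each morpheme carries meaning
= 3 morphemes


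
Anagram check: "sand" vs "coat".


Word 1: "sand" → sorted: adns
Word 2: "coat" → sorted: acot
Same letters? adns != acot
Anagram = No


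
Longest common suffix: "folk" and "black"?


Word 1: "folk"
Word 2: "black"
Comparing from end:
  Pos -1: 'k' == 'k'
  Pos -2: 'l' != 'c' (stop)
LCS = "k" (length 1)


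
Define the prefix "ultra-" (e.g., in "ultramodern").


Prefix: ultra-
As in: ultramodern -> ultra- + modern
Meaning = beyond


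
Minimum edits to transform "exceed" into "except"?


Word 1: "exceed" (length 6)
Word 2: "except" (length 6)
One optimal edit sequence (insert/delete/substitute each cost 1):
  1. keep 'e'
  2. keep 'x'
  3. keep 'c'
  4. keep 'e'
  5. substitute 'e' -> 'p'  (+1)
  6. substitute 'd' -> 't'  (+1)
Total edit operations: 2
Edit distance = 2


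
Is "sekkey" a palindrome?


Word: "sekkey"
Reversed: "yekkes"
Forward == Backward? sekkey != yekkes
Palindrome = No


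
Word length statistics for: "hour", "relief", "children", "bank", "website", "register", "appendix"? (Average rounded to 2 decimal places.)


Lengths: "hour"=4, "relief"=6, "children"=8, "bank"=4, "website"=7, "register"=8, "appendix"=8
Sum = 45, Count = 7
Average = 45/7 = 6.43
= avg=6.43, min=4, max=8


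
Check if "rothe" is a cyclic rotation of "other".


Word: "other", Candidate: "rothe"
Method: check if candidate is substring of word+word
"otherother" contains "rothe"? Yes
Is rotation = Yes


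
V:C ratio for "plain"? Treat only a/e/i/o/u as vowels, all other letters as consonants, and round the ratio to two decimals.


Word: "plain"
Vowels (a,e,i,o,u): 2
Consonants: 3
Ratio = 2/3
= 0.67


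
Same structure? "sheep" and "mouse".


Pattern of "sheep": [0, 1, 2, 2, 3]
Pattern of "mouse": [0, 1, 2, 3, 4]
Patterns do not match
Same pattern = No


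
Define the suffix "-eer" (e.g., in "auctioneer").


Suffix: -eer
Example: auctioneer = auction + -eer
Meaning = one who is concerned with


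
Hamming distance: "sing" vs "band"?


Comparing character by character (same length = 4):
  Pos 0: 's' vs 'b' !=
  Pos 1: 'i' vs 'a' !=
  Pos 2: 'n' vs 'n' =
  Pos 3: 'g' vs 'd' !=
Hamming distance = 3


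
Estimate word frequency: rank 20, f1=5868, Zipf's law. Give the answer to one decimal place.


Zipf's law: f(r) = f(1) / r
f(1) = 5868
f(20) = 5868 / 20
= 293.4 occurrences


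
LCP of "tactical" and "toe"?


Word 1: "tactical"
Word 2: "toe"
Comparing from start:
  Pos 0: 't' == 't'
  Pos 1: 'a' != 'o' (stop)
LCP = "t" (length 1)


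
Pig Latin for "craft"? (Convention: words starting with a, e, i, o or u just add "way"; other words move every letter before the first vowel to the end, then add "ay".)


Word: "craft"
Starts with consonant(s) → move to end, add 'ay'
Consonant cluster: "cr"
Pig Latin = "aftcray"


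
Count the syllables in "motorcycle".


Word: "motorcycle"
Syllable breakdown: mo / tor / cy / cle
Counting: 4 parts
= 4 syllables


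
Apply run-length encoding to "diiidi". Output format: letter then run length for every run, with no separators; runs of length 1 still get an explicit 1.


String: "diiidi"
Scanning for consecutive runs:
  'd' x 1
  'i' x 3
  'd' x 1
  'i' x 1
RLE = "d1i3d1i1"


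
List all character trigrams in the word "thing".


Word: "thing" (length 5)
Number of trigrams = 5 - 3 + 1 = 3
  Position 0: "thi"
  Position 1: "hin"
  Position 2: "ing"
Trigrams = "thi", "hin", "ing"


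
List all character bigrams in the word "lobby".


Word: "lobby" (length 5)
Number of bigrams = 5 - 2 + 1 = 4
  Position 0: "lo"
  Position 1: "ob"
  Position 2: "bb"
  Position 3: "by"
Bigrams = "lo", "ob", "bb", "by"


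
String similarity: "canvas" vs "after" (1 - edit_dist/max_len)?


Word 1: "canvas" (length 6)
Word 2: "after" (length 5)
One optimal edit sequence:
  1. delete 'c'  (+1)
  2. keep 'a'
  3. substitute 'n' -> 'f'  (+1)
  4. substitute 'v' -> 't'  (+1)
  5. substitute 'a' -> 'e'  (+1)
  6. substitute 's' -> 'r'  (+1)
Edit distance = 5
Max length = max(6, 5) = 6
Similarity = 1 - 5/6
= 0.1667


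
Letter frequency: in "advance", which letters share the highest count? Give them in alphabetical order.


Word: "advance"
Letter counts:
  'a': 2
  'c': 1
  'd': 1
  'e': 1
  'n': 1
  'v': 1
Maximum count = 2
Most frequent = 'a' (2 times each)


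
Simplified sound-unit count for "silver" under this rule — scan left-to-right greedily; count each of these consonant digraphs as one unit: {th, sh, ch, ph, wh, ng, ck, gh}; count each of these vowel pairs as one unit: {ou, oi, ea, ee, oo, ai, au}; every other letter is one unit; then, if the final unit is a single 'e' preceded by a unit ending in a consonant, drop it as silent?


Word: "silver" (6 letters)
Left-to-right scan:
  [1] 's' (letter)
  [2] 'i' (letter)
  [3] 'l' (letter)
  [4] 'v' (letter)
  [5] 'e' (letter)
  [6] 'r' (letter)
Units from scan: 6
Sound units = 6 units


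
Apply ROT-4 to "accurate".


Word: "accurate"
Shift: 4
Each letter → (letter + shift) mod 26:
  'a' (0) + 4 = 4 → 'e'
  'c' (2) + 4 = 6 → 'g'
  'c' (2) + 4 = 6 → 'g'
  'u' (20) + 4 = 24 → 'y'
  'r' (17) + 4 = 21 → 'v'
  'a' (0) + 4 = 4 → 'e'
  't' (19) + 4 = 23 → 'x'
  'e' (4) + 4 = 8 → 'i'
Result = "eggyvexi"


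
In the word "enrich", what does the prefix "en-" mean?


Prefix: en-
As in: enrich -> en- + rich
Meaning = cause to / put into


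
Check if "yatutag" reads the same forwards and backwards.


Word: "yatutag"
Reversed: "gatutay"
Forward == Backward? yatutag != gatutay
Palindrome = No


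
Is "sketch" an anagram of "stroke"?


Word 1: "stroke" → sorted: ekorst
Word 2: "sketch" → sorted: cehkst
Same letters? ekorst != cehkst
Anagram = No


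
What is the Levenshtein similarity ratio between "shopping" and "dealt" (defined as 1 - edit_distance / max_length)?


Word 1: "shopping" (length 8)
Word 2: "dealt" (length 5)
One optimal edit sequence:
  1. delete 's'  (+1)
  2. delete 'h'  (+1)
  3. delete 'o'  (+1)
  4. substitute 'p' -> 'd'  (+1)
  5. substitute 'p' -> 'e'  (+1)
  6. substitute 'i' -> 'a'  (+1)
  7. substitute 'n' -> 'l'  (+1)
  8. substitute 'g' -> 't'  (+1)
Edit distance = 8
Max length = max(8, 5) = 8
Similarity = 1 - 8/8
= 0.0000


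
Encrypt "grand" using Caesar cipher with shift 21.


Word: "grand"
Shift: 21
Each letter → (letter + shift) mod 26:
  'g' (6) + 21 = 1 → 'b'
  'r' (17) + 21 = 12 → 'm'
  'a' (0) + 21 = 21 → 'v'
  'n' (13) + 21 = 8 → 'i'
  'd' (3) + 21 = 24 → 'y'
Result = "bmviy"


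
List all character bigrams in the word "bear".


Word: "bear" (length 4)
Number of bigrams = 4 - 2 + 1 = 3
  Position 0: "be"
  Position 1: "ea"
  Position 2: "ar"
Bigrams = "be", "ea", "ar"


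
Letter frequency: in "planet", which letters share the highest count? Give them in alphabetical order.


Word: "planet"
Letter counts:
  'a': 1
  'e': 1
  'l': 1
  'n': 1
  'p': 1
  't': 1
Maximum count = 1
Most frequent = 'a', 'e', 'l', 'n', 'p', 't' (1 time each)


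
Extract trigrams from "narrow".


Word: "narrow" (length 6)
Number of trigrams = 6 - 3 + 1 = 4
  Position 0: "nar"
  Position 1: "arr"
  Position 2: "rro"
  Position 3: "row"
Trigrams = "nar", "arr", "rro", "row"


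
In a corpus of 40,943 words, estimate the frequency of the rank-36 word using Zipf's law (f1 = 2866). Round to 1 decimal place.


Zipf's law: f(r) = f(1) / r
f(1) = 2866
f(36) = 2866 / 36
= 79.6 occurrences


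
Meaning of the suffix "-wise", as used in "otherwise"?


Suffix: -wise
Example: otherwise = other + -wise
Meaning = in the manner of


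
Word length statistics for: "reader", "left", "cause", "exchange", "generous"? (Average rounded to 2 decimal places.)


Lengths: "reader"=6, "left"=4, "cause"=5, "exchange"=8, "generous"=8
Sum = 31, Count = 5
Average = 31/5 = 6.20
= avg=6.20, min=4, max=8


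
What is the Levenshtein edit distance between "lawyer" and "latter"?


Word 1: "lawyer" (length 6)
Word 2: "latter" (length 6)
One optimal edit sequence (insert/delete/substitute each cost 1):
  1. keep 'l'
  2. keep 'a'
  3. substitute 'w' -> 't'  (+1)
  4. substitute 'y' -> 't'  (+1)
  5. keep 'e'
  6. keep 'r'
Total edit operations: 2
Edit distance = 2


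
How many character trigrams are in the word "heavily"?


Word: "heavily" (length 7)
Number of 3-grams = length - 3 + 1 = 7 - 3 + 1
= 5


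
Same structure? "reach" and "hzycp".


Pattern of "reach": [0, 1, 2, 3, 4]
Pattern of "hzycp": [0, 1, 2, 3, 4]
Patterns match
Same pattern = Yes


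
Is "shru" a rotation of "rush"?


Word: "rush", Candidate: "shru"
Method: check if candidate is substring of word+word
"rushrush" contains "shru"? Yes
Is rotation = Yes


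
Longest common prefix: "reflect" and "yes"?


Word 1: "reflect"
Word 2: "yes"
Comparing from start:
  Pos 0: 'r' != 'y' (stop)
LCP = "" (length 0)


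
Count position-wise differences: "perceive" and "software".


Comparing character by character (same length = 8):
  Pos 0: 'p' vs 's' !=
  Pos 1: 'e' vs 'o' !=
  Pos 2: 'r' vs 'f' !=
  Pos 3: 'c' vs 't' !=
  Pos 4: 'e' vs 'w' !=
  Pos 5: 'i' vs 'a' !=
  Pos 6: 'v' vs 'r' !=
  Pos 7: 'e' vs 'e' =
Hamming distance = 7


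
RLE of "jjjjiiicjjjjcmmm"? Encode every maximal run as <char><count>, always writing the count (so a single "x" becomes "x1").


String: "jjjjiiicjjjjcmmm"
Scanning for consecutive runs:
  'j' x 4
  'i' x 3
  'c' x 1
  'j' x 4
  'c' x 1
  'm' x 3
RLE = "j4i3c1j4c1m3"


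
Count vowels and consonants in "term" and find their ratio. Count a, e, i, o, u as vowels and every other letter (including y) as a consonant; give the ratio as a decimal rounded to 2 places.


Word: "term"
Vowels (a,e,i,o,u): 1
Consonants: 3
Ratio = 1/3
= 0.33


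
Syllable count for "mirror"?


Word: "mirror"
Syllable breakdown: mir / ror
Counting: 2 parts
= 2 syllables


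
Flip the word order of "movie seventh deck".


Original: "movie seventh deck"
Words (1..n): movie | seventh | deck
Reversed (n..1): deck | seventh | movie
Result = "deck seventh movie"


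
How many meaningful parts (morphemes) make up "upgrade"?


Word: "upgrade"
Morphemes: up- | grade
Each morpheme carries meaning
= 2 morphemes


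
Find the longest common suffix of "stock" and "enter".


Word 1: "stock"
Word 2: "enter"
Comparing from end:
  Pos -1: 'k' != 'r' (stop)
LCS = "" (length 0)


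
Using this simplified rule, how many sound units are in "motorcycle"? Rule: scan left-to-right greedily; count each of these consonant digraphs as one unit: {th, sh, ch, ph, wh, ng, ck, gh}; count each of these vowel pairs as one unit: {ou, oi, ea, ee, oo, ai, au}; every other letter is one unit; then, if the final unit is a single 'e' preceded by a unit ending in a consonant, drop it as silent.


Word: "motorcycle" (10 letters)
Left-to-right scan:
  1. 'm' (letter)
  2. 'o' (letter)
  3. 't' (letter)
  4. 'o' (letter)
  5. 'r' (letter)
  6. 'c' (letter)
  7. 'y' (letter)
  8. 'c' (letter)
  9. 'l' (letter)
  10. 'e' (letter)
Units from scan: 10
Final unit is 'e' after a consonant -> drop as silent (-1)
Sound units = 9 units


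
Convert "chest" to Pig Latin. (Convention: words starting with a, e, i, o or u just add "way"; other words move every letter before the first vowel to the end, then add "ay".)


Word: "chest"
Starts with consonant(s) → move to end, add 'ay'
Consonant cluster: "ch"
Pig Latin = "estchay"


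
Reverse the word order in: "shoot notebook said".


Original: "shoot notebook said"
Words (1..n): shoot | notebook | said
Reversed (n..1): said | notebook | shoot
Result = "said notebook shoot"


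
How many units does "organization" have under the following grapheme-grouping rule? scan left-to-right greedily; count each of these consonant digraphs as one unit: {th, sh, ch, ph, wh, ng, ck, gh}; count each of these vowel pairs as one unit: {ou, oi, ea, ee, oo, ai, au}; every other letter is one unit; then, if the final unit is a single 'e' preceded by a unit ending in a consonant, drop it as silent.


Word: "organization" (12 letters)
Left-to-right scan:
  [1] 'o' (letter)
  [2] 'r' (letter)
  [3] 'g' (letter)
  [4] 'a' (letter)
  [5] 'n' (letter)
  [6] 'i' (letter)
  [7] 'z' (letter)
  [8] 'a' (letter)
  [9] 't' (letter)
  [10] 'i' (letter)
  [11] 'o' (letter)
  [12] 'n' (letter)
Units from scan: 12
Sound units = 12 units


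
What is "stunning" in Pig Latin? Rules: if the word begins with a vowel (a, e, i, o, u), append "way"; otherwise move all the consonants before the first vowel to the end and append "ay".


Word: "stunning"
Starts with consonant(s) → move to end, add 'ay'
Consonant cluster: "st"
Pig Latin = "unningstay"


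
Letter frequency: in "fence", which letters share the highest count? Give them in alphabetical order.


Word: "fence"
Letter counts:
  'c': 1
  'e': 2
  'f': 1
  'n': 1
Maximum count = 2
Most frequent = 'e' (2 times each)


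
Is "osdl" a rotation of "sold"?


Word: "sold", Candidate: "osdl"
Method: check if candidate is substring of word+word
"soldsold" contains "osdl"? No
Is rotation = No


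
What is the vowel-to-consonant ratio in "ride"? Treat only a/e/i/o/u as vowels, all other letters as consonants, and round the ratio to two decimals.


Word: "ride"
Vowels (a,e,i,o,u): 2
Consonants: 2
Ratio = 2/2
= 1.00


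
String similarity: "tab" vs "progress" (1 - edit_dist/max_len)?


Word 1: "tab" (length 3)
Word 2: "progress" (length 8)
One optimal edit sequence:
  1. insert 'p'  (+1)
  2. insert 'r'  (+1)
  3. insert 'o'  (+1)
  4. insert 'g'  (+1)
  5. insert 'r'  (+1)
  6. substitute 't' -> 'e'  (+1)
  7. substitute 'a' -> 's'  (+1)
  8. substitute 'b' -> 's'  (+1)
Edit distance = 8
Max length = max(3, 8) = 8
Similarity = 1 - 8/8
= 0.0000


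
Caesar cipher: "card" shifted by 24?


Word: "card"
Shift: 24
Each letter → (letter + shift) mod 26:
  'c' (2) + 24 = 0 → 'a'
  'a' (0) + 24 = 24 → 'y'
  'r' (17) + 24 = 15 → 'p'
  'd' (3) + 24 = 1 → 'b'
Result = "aypb"


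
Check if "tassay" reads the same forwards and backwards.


Word: "tassay"
Reversed: "yassat"
Forward == Backward? tassay != yassat
Palindrome = No


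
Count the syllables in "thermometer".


Word: "thermometer"
Syllable breakdown: ther / mom / e / ter
Counting: 4 parts
= 4 syllables


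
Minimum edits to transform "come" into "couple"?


Word 1: "come" (length 4)
Word 2: "couple" (length 6)
One optimal edit sequence (insert/delete/substitute each cost 1):
  1. keep 'c'
  2. keep 'o'
  3. insert 'u'  (+1)
  4. insert 'p'  (+1)
  5. substitute 'm' -> 'l'  (+1)
  6. keep 'e'
Total edit operations: 3
Edit distance = 3


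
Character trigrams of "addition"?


Word: "addition" (length 8)
Number of trigrams = 8 - 3 + 1 = 6
  Position 0: "add"
  Position 1: "ddi"
  Position 2: "dit"
  Position 3: "iti"
  Position 4: "tio"
  Position 5: "ion"
Trigrams = "add", "ddi", "dit", "iti", "tio", "ion"


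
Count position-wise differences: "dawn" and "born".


Comparing character by character (same length = 4):
  Pos 0: 'd' vs 'b' !=
  Pos 1: 'a' vs 'o' !=
  Pos 2: 'w' vs 'r' !=
  Pos 3: 'n' vs 'n' =
Hamming distance = 3


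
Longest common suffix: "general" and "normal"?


Word 1: "general"
Word 2: "normal"
Comparing from end:
  Pos -1: 'l' == 'l'
  Pos -2: 'a' == 'a'
  Pos -3: 'r' != 'm' (stop)
LCS = "al" (length 2)


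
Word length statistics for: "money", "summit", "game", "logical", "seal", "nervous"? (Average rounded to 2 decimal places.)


Lengths: "money"=5, "summit"=6, "game"=4, "logical"=7, "seal"=4, "nervous"=7
Sum = 33, Count = 6
Average = 33/6 = 5.50
= avg=5.50, min=4, max=7


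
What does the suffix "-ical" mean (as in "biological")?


Suffix: -ical
As in: biological -> biology + -ical, with a spelling change
Meaning = relating to


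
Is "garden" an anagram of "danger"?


Word 1: "danger" → sorted: adegnr
Word 2: "garden" → sorted: adegnr
Same letters? adegnr == adegnr
Anagram = Yes


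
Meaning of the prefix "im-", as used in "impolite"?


Prefix: im-
Example: impolite (im- + polite)
Meaning = not / into


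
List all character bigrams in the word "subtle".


Word: "subtle" (length 6)
Number of bigrams = 6 - 2 + 1 = 5
  Position 0: "su"
  Position 1: "ub"
  Position 2: "bt"
  Position 3: "tl"
  Position 4: "le"
Bigrams = "su", "ub", "bt", "tl", "le"


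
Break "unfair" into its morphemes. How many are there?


Word: "unfair"
Morphemes: un- + fair
Each morpheme carries meaning
= 2 morphemes


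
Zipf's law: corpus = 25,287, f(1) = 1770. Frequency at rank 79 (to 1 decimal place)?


Zipf's law: f(r) = f(1) / r
f(1) = 1770
f(79) = 1770 / 79
= 22.4 occurrences


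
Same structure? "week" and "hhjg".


Pattern of "week": [0, 1, 1, 2]
Pattern of "hhjg": [0, 0, 1, 2]
Patterns do not match
Same pattern = No


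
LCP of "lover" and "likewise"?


Word 1: "lover"
Word 2: "likewise"
Comparing from start:
  Pos 0: 'l' == 'l'
  Pos 1: 'o' != 'i' (stop)
LCP = "l" (length 1)


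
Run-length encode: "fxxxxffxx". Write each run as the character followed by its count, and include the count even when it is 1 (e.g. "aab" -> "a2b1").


String: "fxxxxffxx"
Scanning for consecutive runs:
  'f' x 1
  'x' x 4
  'f' x 2
  'x' x 2
RLE = "f1x4f2x2"


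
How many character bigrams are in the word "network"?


Word: "network" (length 7)
Number of 2-grams = length - 2 + 1 = 7 - 2 + 1
= 6


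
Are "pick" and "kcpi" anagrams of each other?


Word 1: "pick" → sorted: cikp
Word 2: "kcpi" → sorted: cikp
Same letters? cikp == cikp
Anagram = Yes


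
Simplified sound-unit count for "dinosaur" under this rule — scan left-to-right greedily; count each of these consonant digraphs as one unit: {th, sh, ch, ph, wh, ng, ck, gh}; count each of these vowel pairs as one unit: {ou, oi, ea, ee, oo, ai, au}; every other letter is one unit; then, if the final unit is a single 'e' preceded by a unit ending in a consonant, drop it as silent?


Word: "dinosaur" (8 letters)
Left-to-right scan:
  1. 'd' (letter)
  2. 'i' (letter)
  3. 'n' (letter)
  4. 'o' (letter)
  5. 's' (letter)
  6. 'au' (vowel-pair)
  7. 'r' (letter)
Units from scan: 7
Sound units = 7 units


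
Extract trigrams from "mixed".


Word: "mixed" (length 5)
Number of trigrams = 5 - 3 + 1 = 3
  Position 0: "mix"
  Position 1: "ixe"
  Position 2: "xed"
Trigrams = "mix", "ixe", "xed"


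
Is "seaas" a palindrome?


Word: "seaas"
Reversed: "saaes"
Forward == Backward? seaas != saaes
Palindrome = No


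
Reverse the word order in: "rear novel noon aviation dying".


Original: "rear novel noon aviation dying"
Words (1..n): rear | novel | noon | aviation | dying
Reversed (n..1): dying | aviation | noon | novel | rear
Result = "dying aviation noon novel rear"


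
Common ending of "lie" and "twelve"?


Word 1: "lie"
Word 2: "twelve"
Comparing from end:
  Pos -1: 'e' == 'e'
  Pos -2: 'i' != 'v' (stop)
LCS = "e" (length 1)


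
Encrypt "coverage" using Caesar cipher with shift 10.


Word: "coverage"
Shift: 10
Each letter → (letter + shift) mod 26:
  'c' (2) + 10 = 12 → 'm'
  'o' (14) + 10 = 24 → 'y'
  'v' (21) + 10 = 5 → 'f'
  'e' (4) + 10 = 14 → 'o'
  'r' (17) + 10 = 1 → 'b'
  'a' (0) + 10 = 10 → 'k'
  'g' (6) + 10 = 16 → 'q'
  'e' (4) + 10 = 14 → 'o'
Result = "myfobkqo"


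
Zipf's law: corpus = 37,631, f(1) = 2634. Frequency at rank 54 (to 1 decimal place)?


Zipf's law: f(r) = f(1) / r
f(1) = 2634
f(54) = 2634 / 54
= 48.8 occurrences


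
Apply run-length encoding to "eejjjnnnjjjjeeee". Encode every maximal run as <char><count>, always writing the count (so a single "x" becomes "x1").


String: "eejjjnnnjjjjeeee"
Scanning for consecutive runs:
  'e' x 2
  'j' x 3
  'n' x 3
  'j' x 4
  'e' x 4
RLE = "e2j3n3j4e4"


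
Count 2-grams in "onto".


Word: "onto" (length 4)
Number of 2-grams = length - 2 + 1 = 4 - 2 + 1
= 3


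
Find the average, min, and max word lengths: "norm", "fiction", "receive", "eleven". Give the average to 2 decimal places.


Lengths: "norm"=4, "fiction"=7, "receive"=7, "eleven"=6
Sum = 24, Count = 4
Average = 24/4 = 6.00
= avg=6.00, min=4, max=7


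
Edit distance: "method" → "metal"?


Word 1: "method" (length 6)
Word 2: "metal" (length 5)
One optimal edit sequence (insert/delete/substitute each cost 1):
  1. keep 'm'
  2. keep 'e'
  3. keep 't'
  4. delete 'h'  (+1)
  5. substitute 'o' -> 'a'  (+1)
  6. substitute 'd' -> 'l'  (+1)
Total edit operations: 3
Edit distance = 3


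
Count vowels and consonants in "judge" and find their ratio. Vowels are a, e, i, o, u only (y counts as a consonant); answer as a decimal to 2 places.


Word: "judge"
Vowels (a,e,i,o,u): 2
Consonants: 3
Ratio = 2/3
= 0.67


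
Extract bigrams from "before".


Word: "before" (length 6)
Number of bigrams = 6 - 2 + 1 = 5
  Position 0: "be"
  Position 1: "ef"
  Position 2: "fo"
  Position 3: "or"
  Position 4: "re"
Bigrams = "be", "ef", "fo", "or", "re"


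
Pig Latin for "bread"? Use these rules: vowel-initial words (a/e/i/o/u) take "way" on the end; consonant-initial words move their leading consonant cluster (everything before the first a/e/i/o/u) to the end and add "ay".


Word: "bread"
Starts with consonant(s) → move to end, add 'ay'
Consonant cluster: "br"
Pig Latin = "eadbray"


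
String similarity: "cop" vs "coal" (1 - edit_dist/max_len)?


Word 1: "cop" (length 3)
Word 2: "coal" (length 4)
One optimal edit sequence:
  1. keep 'c'
  2. keep 'o'
  3. insert 'a'  (+1)
  4. substitute 'p' -> 'l'  (+1)
Edit distance = 2
Max length = max(3, 4) = 4
Similarity = 1 - 2/4
= 0.5000


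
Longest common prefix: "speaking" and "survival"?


Word 1: "speaking"
Word 2: "survival"
Comparing from start:
  Pos 0: 's' == 's'
  Pos 1: 'p' != 'u' (stop)
LCP = "s" (length 1)


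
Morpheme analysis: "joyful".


Word: "joyful"
Morphemes: joy | -ful
Each morpheme carries meaning
= 2 morphemes


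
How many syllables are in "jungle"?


Word: "jungle"
Syllable breakdown: jun / gle
Counting: 2 parts
= 2 syllables


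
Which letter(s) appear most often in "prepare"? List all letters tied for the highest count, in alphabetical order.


Word: "prepare"
Letter counts:
  'a': 1
  'e': 2
  'p': 2
  'r': 2
Maximum count = 2
Most frequent = 'e', 'p', 'r' (2 times each)


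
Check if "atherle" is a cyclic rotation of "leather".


Word: "leather", Candidate: "atherle"
Method: check if candidate is substring of word+word
"leatherleather" contains "atherle"? Yes
Is rotation = Yes


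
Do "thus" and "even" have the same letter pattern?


Pattern of "thus": [0, 1, 2, 3]
Pattern of "even": [0, 1, 0, 2]
Patterns do not match
Same pattern = No


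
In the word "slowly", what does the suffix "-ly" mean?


Suffix: -ly
Example: slowly = slow + -ly
Meaning = in a manner


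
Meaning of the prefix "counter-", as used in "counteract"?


Prefix: counter-
Example: counteract (counter- + act)
Meaning = against / opposite


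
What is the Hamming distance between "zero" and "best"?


Comparing character by character (same length = 4):
  Pos 0: 'z' vs 'b' !=
  Pos 1: 'e' vs 'e' =
  Pos 2: 'r' vs 's' !=
  Pos 3: 'o' vs 't' !=
Hamming distance = 3


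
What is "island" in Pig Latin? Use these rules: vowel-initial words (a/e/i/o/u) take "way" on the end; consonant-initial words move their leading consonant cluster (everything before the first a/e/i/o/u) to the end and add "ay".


Word: "island"
Starts with vowel → add 'way'
Pig Latin = "islandway"


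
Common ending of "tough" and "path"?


Word 1: "tough"
Word 2: "path"
Comparing from end:
  Pos -1: 'h' == 'h'
  Pos -2: 'g' != 't' (stop)
LCS = "h" (length 1)


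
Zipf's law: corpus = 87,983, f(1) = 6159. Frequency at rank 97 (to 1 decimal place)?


Zipf's law: f(r) = f(1) / r
f(1) = 6159
f(97) = 6159 / 97
= 63.5 occurrences


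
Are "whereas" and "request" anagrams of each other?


Word 1: "whereas" → sorted: aeehrsw
Word 2: "request" → sorted: eeqrstu
Same letters? aeehrsw != eeqrstu
Anagram = No


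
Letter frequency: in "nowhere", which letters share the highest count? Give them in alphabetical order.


Word: "nowhere"
Letter counts:
  'e': 2
  'h': 1
  'n': 1
  'o': 1
  'r': 1
  'w': 1
Maximum count = 2
Most frequent = 'e' (2 times each)


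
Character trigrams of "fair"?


Word: "fair" (length 4)
Number of trigrams = 4 - 3 + 1 = 2
  Position 0: "fai"
  Position 1: "air"
Trigrams = "fai", "air"


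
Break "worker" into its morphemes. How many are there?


Word: "worker"
Morphemes: work | -er
Each morpheme carries meaning
= 2 morphemes


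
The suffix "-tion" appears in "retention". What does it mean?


Suffix: -tion
As in: retention -> retain + -tion, with a spelling change
Meaning = act or process


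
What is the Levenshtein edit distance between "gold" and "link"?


Word 1: "gold" (length 4)
Word 2: "link" (length 4)
One optimal edit sequence (insert/delete/substitute each cost 1):
  1. substitute 'g' -> 'l'  (+1)
  2. substitute 'o' -> 'i'  (+1)
  3. substitute 'l' -> 'n'  (+1)
  4. substitute 'd' -> 'k'  (+1)
Total edit operations: 4
Edit distance = 4


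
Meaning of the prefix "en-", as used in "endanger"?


Prefix: en-
Example: endanger = en- + danger
Meaning = cause to / put into


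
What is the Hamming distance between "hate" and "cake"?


Comparing character by character (same length = 4):
  Pos 0: 'h' vs 'c' !=
  Pos 1: 'a' vs 'a' =
  Pos 2: 't' vs 'k' !=
  Pos 3: 'e' vs 'e' =
Hamming distance = 2


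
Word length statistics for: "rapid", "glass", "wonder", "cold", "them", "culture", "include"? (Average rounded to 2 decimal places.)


Lengths: "rapid"=5, "glass"=5, "wonder"=6, "cold"=4, "them"=4, "culture"=7, "include"=7
Sum = 38, Count = 7
Average = 38/7 = 5.43
= avg=5.43, min=4, max=7


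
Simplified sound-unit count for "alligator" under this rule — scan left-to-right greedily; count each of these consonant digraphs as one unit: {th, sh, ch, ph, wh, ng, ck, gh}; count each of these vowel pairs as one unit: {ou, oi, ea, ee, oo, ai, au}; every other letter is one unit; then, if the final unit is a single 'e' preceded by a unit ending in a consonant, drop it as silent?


Word: "alligator" (9 letters)
Left-to-right scan:
  [1] 'a' (letter)
  [2] 'l' (letter)
  [3] 'l' (letter)
  [4] 'i' (letter)
  [5] 'g' (letter)
  [6] 'a' (letter)
  [7] 't' (letter)
  [8] 'o' (letter)
  [9] 'r' (letter)
Units from scan: 9
Sound units = 9 units


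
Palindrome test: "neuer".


Word: "neuer"
Reversed: "reuen"
Forward == Backward? neuer != reuen
Palindrome = No


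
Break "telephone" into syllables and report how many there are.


Word: "telephone"
Syllable breakdown: tel-e-phone
Counting: 3 parts
= 3 syllables


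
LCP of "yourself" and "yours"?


Word 1: "yourself"
Word 2: "yours"
Comparing from start:
  Pos 0: 'y' == 'y'
  Pos 1: 'o' == 'o'
  Pos 2: 'u' == 'u'
  Pos 3: 'r' == 'r'
  Pos 4: 's' == 's'
LCP = "yours" (length 5)
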